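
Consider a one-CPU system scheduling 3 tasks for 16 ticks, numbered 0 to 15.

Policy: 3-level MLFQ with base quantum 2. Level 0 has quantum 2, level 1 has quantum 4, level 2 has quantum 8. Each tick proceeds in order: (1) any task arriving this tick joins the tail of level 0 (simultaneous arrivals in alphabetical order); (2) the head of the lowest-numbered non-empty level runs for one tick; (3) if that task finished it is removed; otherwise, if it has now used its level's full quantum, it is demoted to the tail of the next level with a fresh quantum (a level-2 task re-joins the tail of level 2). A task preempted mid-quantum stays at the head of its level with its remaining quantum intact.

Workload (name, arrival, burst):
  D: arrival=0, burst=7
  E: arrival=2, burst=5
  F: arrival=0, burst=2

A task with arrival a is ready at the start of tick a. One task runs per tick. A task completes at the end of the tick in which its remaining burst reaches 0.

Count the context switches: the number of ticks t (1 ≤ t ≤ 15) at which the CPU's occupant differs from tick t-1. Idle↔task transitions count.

t=0: L0/L1/L2 = DF/-/- → run D
t=1: L0/L1/L2 = DF/-/- → run D
t=2: L0/L1/L2 = FE/D/- → run F
t=3: L0/L1/L2 = FE/D/- → run F
t=4: L0/L1/L2 = E/D/- → run E
t=5: L0/L1/L2 = E/D/- → run E
t=6: L0/L1/L2 = -/DE/- → run D
t=7: L0/L1/L2 = -/DE/- → run D
t=8: L0/L1/L2 = -/DE/- → run D
t=9: L0/L1/L2 = -/DE/- → run D
t=10: L0/L1/L2 = -/E/D → run E
t=11: L0/L1/L2 = -/E/D → run E
t=12: L0/L1/L2 = -/E/D → run E
t=13: L0/L1/L2 = -/-/D → run D
t=14: (idle)
t=15: (idle)

context switches = 6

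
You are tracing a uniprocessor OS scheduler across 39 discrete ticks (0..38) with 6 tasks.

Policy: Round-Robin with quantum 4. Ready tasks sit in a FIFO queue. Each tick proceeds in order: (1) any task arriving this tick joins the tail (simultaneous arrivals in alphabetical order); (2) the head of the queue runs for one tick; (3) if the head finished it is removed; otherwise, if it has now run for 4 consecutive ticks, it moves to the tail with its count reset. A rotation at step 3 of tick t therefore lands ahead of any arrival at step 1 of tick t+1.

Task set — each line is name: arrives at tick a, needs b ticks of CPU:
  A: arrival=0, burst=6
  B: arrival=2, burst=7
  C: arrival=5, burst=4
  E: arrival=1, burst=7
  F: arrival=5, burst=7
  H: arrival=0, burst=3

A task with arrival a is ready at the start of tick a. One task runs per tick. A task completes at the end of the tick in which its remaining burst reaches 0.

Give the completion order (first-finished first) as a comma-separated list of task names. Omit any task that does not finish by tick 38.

completion order = H, A, C, E, B, F

t=0: queue=[A,H] q_used=0 → run A
t=1: queue=[A,H,E] q_used=1 → run A
t=2: queue=[A,H,E,B] q_used=2 → run A
t=3: queue=[A,H,E,B] q_used=3 → run A
t=4: queue=[H,E,B,A] q_used=0 → run H
t=5: queue=[H,E,B,A,C,F] q_used=1 → run H
t=6: queue=[H,E,B,A,C,F] q_used=2 → run H
t=7: queue=[E,B,A,C,F] q_used=0 → run E
t=8: queue=[E,B,A,C,F] q_used=1 → run E
t=9: queue=[E,B,A,C,F] q_used=2 → run E
t=10: queue=[E,B,A,C,F] q_used=3 → run E
t=11: queue=[B,A,C,F,E] q_used=0 → run B
t=12: queue=[B,A,C,F,E] q_used=1 → run B
t=13: queue=[B,A,C,F,E] q_used=2 → run B
t=14: queue=[B,A,C,F,E] q_used=3 → run B
t=15: queue=[A,C,F,E,B] q_used=0 → run A
t=16: queue=[A,C,F,E,B] q_used=1 → run A
t=17: queue=[C,F,E,B] q_used=0 → run C
t=18: queue=[C,F,E,B] q_used=1 → run C
t=19: queue=[C,F,E,B] q_used=2 → run C
t=20: queue=[C,F,E,B] q_used=3 → run C
t=21: queue=[F,E,B] q_used=0 → run F
t=22: queue=[F,E,B] q_used=1 → run F
t=23: queue=[F,E,B] q_used=2 → run F
t=24: queue=[F,E,B] q_used=3 → run F
t=25: queue=[E,B,F] q_used=0 → run E
t=26: queue=[E,B,F] q_used=1 → run E
t=27: queue=[E,B,F] q_used=2 → run E
t=28: queue=[B,F] q_used=0 → run B
t=29: queue=[B,F] q_used=1 → run B
t=30: queue=[B,F] q_used=2 → run B
t=31: queue=[F] q_used=0 → run F
t=32: queue=[F] q_used=1 → run F
t=33: queue=[F] q_used=2 → run F
t=34: (idle)
t=35: (idle)
t=36: (idle)
t=37: (idle)
t=38: (idle)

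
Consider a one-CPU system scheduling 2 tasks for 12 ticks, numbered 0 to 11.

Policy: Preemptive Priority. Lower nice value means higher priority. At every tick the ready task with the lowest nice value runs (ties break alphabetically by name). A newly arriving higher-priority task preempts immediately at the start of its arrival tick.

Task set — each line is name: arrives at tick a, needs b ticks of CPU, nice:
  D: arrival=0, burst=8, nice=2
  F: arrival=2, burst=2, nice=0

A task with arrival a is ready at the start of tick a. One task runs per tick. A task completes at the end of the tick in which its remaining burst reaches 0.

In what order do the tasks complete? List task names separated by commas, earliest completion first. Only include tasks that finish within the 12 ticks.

completion order = F, D

t=0: ready={D} → run D
t=1: ready={D} → run D
t=2: ready={D,F} → run F
t=3: ready={D,F} → run F
t=4: ready={D} → run D
t=5: ready={D} → run D
t=6: ready={D} → run D
t=7: ready={D} → run D
t=8: ready={D} → run D
t=9: ready={D} → run D
t=10: (idle)
t=11: (idle)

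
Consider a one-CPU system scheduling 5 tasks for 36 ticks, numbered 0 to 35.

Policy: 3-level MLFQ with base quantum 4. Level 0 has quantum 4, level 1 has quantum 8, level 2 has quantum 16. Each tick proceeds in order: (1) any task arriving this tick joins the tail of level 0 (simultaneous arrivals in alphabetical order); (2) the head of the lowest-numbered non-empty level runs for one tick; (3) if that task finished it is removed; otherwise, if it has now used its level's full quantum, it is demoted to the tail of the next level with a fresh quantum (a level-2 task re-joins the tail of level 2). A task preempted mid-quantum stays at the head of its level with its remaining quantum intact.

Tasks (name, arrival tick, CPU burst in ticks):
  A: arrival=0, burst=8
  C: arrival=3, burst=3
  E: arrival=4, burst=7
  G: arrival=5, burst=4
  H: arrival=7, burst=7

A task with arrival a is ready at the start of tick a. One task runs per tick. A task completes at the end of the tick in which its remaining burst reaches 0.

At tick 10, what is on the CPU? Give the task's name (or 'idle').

running at tick 10 = E

t=0: L0/L1/L2 = A/-/- → run A
t=1: L0/L1/L2 = A/-/- → run A
t=2: L0/L1/L2 = A/-/- → run A
t=3: L0/L1/L2 = AC/-/- → run A
t=4: L0/L1/L2 = CE/A/- → run C
t=5: L0/L1/L2 = CEG/A/- → run C
t=6: L0/L1/L2 = CEG/A/- → run C
t=7: L0/L1/L2 = EGH/A/- → run E
t=8: L0/L1/L2 = EGH/A/- → run E
t=9: L0/L1/L2 = EGH/A/- → run E
t=10: L0/L1/L2 = EGH/A/- → run E
t=11: L0/L1/L2 = GH/AE/- → run G
t=12: L0/L1/L2 = GH/AE/- → run G
t=13: L0/L1/L2 = GH/AE/- → run G
t=14: L0/L1/L2 = GH/AE/- → run G
t=15: L0/L1/L2 = H/AE/- → run H
t=16: L0/L1/L2 = H/AE/- → run H
t=17: L0/L1/L2 = H/AE/- → run H
t=18: L0/L1/L2 = H/AE/- → run H
t=19: L0/L1/L2 = -/AEH/- → run A
t=20: L0/L1/L2 = -/AEH/- → run A
t=21: L0/L1/L2 = -/AEH/- → run A
t=22: L0/L1/L2 = -/AEH/- → run A
t=23: L0/L1/L2 = -/EH/- → run E
t=24: L0/L1/L2 = -/EH/- → run E
t=25: L0/L1/L2 = -/EH/- → run E
t=26: L0/L1/L2 = -/H/- → run H
t=27: L0/L1/L2 = -/H/- → run H
t=28: L0/L1/L2 = -/H/- → run H
t=29: (idle)
t=30: (idle)
t=31: (idle)
t=32: (idle)
t=33: (idle)
t=34: (idle)
t=35: (idle)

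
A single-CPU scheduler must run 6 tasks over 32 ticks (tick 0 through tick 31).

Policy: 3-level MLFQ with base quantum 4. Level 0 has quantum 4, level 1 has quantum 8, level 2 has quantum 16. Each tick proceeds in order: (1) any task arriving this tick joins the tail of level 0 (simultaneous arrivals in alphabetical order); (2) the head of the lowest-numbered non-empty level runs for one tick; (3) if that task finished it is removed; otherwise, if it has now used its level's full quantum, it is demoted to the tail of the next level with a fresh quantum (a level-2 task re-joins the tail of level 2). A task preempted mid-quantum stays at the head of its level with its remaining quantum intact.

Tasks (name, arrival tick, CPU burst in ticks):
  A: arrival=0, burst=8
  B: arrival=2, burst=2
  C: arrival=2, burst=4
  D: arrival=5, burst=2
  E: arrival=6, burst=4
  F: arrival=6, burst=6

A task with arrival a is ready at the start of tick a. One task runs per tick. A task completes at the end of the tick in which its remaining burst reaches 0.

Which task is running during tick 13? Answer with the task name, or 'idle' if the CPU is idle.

running at tick 13 = E

t=0: L0/L1/L2 = A/-/- → run A
t=1: L0/L1/L2 = A/-/- → run A
t=2: L0/L1/L2 = ABC/-/- → run A
t=3: L0/L1/L2 = ABC/-/- → run A
t=4: L0/L1/L2 = BC/A/- → run B
t=5: L0/L1/L2 = BCD/A/- → run B
t=6: L0/L1/L2 = CDEF/A/- → run C
t=7: L0/L1/L2 = CDEF/A/- → run C
t=8: L0/L1/L2 = CDEF/A/- → run C
t=9: L0/L1/L2 = CDEF/A/- → run C
t=10: L0/L1/L2 = DEF/A/- → run D
t=11: L0/L1/L2 = DEF/A/- → run D
t=12: L0/L1/L2 = EF/A/- → run E
t=13: L0/L1/L2 = EF/A/- → run E
t=14: L0/L1/L2 = EF/A/- → run E
t=15: L0/L1/L2 = EF/A/- → run E
t=16: L0/L1/L2 = F/A/- → run F
t=17: L0/L1/L2 = F/A/- → run F
t=18: L0/L1/L2 = F/A/- → run F
t=19: L0/L1/L2 = F/A/- → run F
t=20: L0/L1/L2 = -/AF/- → run A
t=21: L0/L1/L2 = -/AF/- → run A
t=22: L0/L1/L2 = -/AF/- → run A
t=23: L0/L1/L2 = -/AF/- → run A
t=24: L0/L1/L2 = -/F/- → run F
t=25: L0/L1/L2 = -/F/- → run F
t=26: (idle)
t=27: (idle)
t=28: (idle)
t=29: (idle)
t=30: (idle)
t=31: (idle)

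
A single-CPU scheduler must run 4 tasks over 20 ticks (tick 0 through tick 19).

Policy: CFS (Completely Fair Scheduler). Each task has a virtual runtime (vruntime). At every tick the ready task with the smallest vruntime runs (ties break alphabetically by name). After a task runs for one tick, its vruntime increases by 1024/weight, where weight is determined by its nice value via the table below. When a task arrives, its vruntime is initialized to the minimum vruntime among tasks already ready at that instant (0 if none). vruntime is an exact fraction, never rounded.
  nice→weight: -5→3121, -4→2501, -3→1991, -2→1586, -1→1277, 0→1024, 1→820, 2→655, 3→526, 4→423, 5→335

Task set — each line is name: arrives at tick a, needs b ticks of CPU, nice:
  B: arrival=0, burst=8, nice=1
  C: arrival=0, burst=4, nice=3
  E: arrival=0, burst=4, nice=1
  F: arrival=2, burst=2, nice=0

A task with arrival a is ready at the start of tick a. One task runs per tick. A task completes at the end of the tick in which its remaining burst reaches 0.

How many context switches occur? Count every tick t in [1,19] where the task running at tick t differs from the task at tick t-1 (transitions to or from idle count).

context switches = 15

t=0: vr[B=0 C=0 E=0] → run B
t=1: vr[B=256/205 C=0 E=0] → run C
t=2: vr[B=256/205 C=512/263 E=0 F=0] → run E
t=3: vr[B=256/205 C=512/263 E=256/205 F=0] → run F
t=4: vr[B=256/205 C=512/263 E=256/205 F=1] → run F
t=5: vr[B=256/205 C=512/263 E=256/205] → run B
t=6: vr[B=512/205 C=512/263 E=256/205] → run E
t=7: vr[B=512/205 C=512/263 E=512/205] → run C
t=8: vr[B=512/205 C=1024/263 E=512/205] → run B
t=9: vr[B=768/205 C=1024/263 E=512/205] → run E
t=10: vr[B=768/205 C=1024/263 E=768/205] → run B
t=11: vr[B=1024/205 C=1024/263 E=768/205] → run E
t=12: vr[B=1024/205 C=1024/263] → run C
t=13: vr[B=1024/205 C=1536/263] → run B
t=14: vr[B=256/41 C=1536/263] → run C
t=15: vr[B=256/41] → run B
t=16: vr[B=1536/205] → run B
t=17: vr[B=1792/205] → run B
t=18: (idle)
t=19: (idle)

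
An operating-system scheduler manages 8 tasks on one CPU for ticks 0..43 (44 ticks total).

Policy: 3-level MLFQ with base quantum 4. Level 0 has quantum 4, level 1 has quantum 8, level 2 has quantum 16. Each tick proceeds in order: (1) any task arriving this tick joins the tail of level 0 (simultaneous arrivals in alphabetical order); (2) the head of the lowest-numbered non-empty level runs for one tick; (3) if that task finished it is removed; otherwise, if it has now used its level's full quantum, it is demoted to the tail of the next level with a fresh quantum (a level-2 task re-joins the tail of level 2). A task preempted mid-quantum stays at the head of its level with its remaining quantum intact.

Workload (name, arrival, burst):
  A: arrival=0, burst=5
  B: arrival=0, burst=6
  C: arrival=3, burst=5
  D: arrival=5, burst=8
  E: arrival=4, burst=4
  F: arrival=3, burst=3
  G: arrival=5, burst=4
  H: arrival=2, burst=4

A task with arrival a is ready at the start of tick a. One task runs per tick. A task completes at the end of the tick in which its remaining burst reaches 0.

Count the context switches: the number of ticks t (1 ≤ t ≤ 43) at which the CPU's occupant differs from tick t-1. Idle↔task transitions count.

t=0: L0/L1/L2 = AB/-/- → run A
t=1: L0/L1/L2 = AB/-/- → run A
t=2: L0/L1/L2 = ABH/-/- → run A
t=3: L0/L1/L2 = ABHCF/-/- → run A
t=4: L0/L1/L2 = BHCFE/A/- → run B
t=5: L0/L1/L2 = BHCFEDG/A/- → run B
t=6: L0/L1/L2 = BHCFEDG/A/- → run B
t=7: L0/L1/L2 = BHCFEDG/A/- → run B
t=8: L0/L1/L2 = HCFEDG/AB/- → run H
t=9: L0/L1/L2 = HCFEDG/AB/- → run H
t=10: L0/L1/L2 = HCFEDG/AB/- → run H
t=11: L0/L1/L2 = HCFEDG/AB/- → run H
t=12: L0/L1/L2 = CFEDG/AB/- → run C
t=13: L0/L1/L2 = CFEDG/AB/- → run C
t=14: L0/L1/L2 = CFEDG/AB/- → run C
t=15: L0/L1/L2 = CFEDG/AB/- → run C
t=16: L0/L1/L2 = FEDG/ABC/- → run F
t=17: L0/L1/L2 = FEDG/ABC/- → run F
t=18: L0/L1/L2 = FEDG/ABC/- → run F
t=19: L0/L1/L2 = EDG/ABC/- → run E
t=20: L0/L1/L2 = EDG/ABC/- → run E
t=21: L0/L1/L2 = EDG/ABC/- → run E
t=22: L0/L1/L2 = EDG/ABC/- → run E
t=23: L0/L1/L2 = DG/ABC/- → run D
t=24: L0/L1/L2 = DG/ABC/- → run D
t=25: L0/L1/L2 = DG/ABC/- → run D
t=26: L0/L1/L2 = DG/ABC/- → run D
t=27: L0/L1/L2 = G/ABCD/- → run G
t=28: L0/L1/L2 = G/ABCD/- → run G
t=29: L0/L1/L2 = G/ABCD/- → run G
t=30: L0/L1/L2 = G/ABCD/- → run G
t=31: L0/L1/L2 = -/ABCD/- → run A
t=32: L0/L1/L2 = -/BCD/- → run B
t=33: L0/L1/L2 = -/BCD/- → run B
t=34: L0/L1/L2 = -/CD/- → run C
t=35: L0/L1/L2 = -/D/- → run D
t=36: L0/L1/L2 = -/D/- → run D
t=37: L0/L1/L2 = -/D/- → run D
t=38: L0/L1/L2 = -/D/- → run D
t=39: (idle)
t=40: (idle)
t=41: (idle)
t=42: (idle)
t=43: (idle)

context switches = 12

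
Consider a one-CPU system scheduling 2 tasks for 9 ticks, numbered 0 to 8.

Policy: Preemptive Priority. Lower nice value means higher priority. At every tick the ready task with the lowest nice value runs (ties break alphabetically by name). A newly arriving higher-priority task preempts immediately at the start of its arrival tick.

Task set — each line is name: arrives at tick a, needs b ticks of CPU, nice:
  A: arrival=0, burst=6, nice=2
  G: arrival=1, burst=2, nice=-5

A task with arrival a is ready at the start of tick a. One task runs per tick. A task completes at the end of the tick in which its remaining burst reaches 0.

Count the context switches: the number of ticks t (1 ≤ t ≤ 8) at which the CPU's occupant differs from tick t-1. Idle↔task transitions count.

t=0: ready={A} → run A
t=1: ready={A,G} → run G
t=2: ready={A,G} → run G
t=3: ready={A} → run A
t=4: ready={A} → run A
t=5: ready={A} → run A
t=6: ready={A} → run A
t=7: ready={A} → run A
t=8: (idle)

context switches = 3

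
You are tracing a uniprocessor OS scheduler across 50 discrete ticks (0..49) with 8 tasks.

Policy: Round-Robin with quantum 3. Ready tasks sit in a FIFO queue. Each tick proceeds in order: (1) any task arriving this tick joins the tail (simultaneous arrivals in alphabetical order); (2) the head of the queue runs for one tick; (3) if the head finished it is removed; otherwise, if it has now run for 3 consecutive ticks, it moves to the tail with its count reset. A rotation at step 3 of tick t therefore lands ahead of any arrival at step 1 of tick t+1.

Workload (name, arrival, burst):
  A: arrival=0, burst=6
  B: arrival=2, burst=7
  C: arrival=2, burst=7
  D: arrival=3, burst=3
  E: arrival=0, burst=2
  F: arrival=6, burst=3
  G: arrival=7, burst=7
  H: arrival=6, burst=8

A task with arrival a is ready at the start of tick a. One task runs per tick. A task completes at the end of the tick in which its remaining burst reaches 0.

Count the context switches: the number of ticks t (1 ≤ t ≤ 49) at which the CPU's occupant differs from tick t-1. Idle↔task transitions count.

t=0: queue=[A,E] q_used=0 → run A
t=1: queue=[A,E] q_used=1 → run A
t=2: queue=[A,E,B,C] q_used=2 → run A
t=3: queue=[E,B,C,A,D] q_used=0 → run E
t=4: queue=[E,B,C,A,D] q_used=1 → run E
t=5: queue=[B,C,A,D] q_used=0 → run B
t=6: queue=[B,C,A,D,F,H] q_used=1 → run B
t=7: queue=[B,C,A,D,F,H,G] q_used=2 → run B
t=8: queue=[C,A,D,F,H,G,B] q_used=0 → run C
t=9: queue=[C,A,D,F,H,G,B] q_used=1 → run C
t=10: queue=[C,A,D,F,H,G,B] q_used=2 → run C
t=11: queue=[A,D,F,H,G,B,C] q_used=0 → run A
t=12: queue=[A,D,F,H,G,B,C] q_used=1 → run A
t=13: queue=[A,D,F,H,G,B,C] q_used=2 → run A
t=14: queue=[D,F,H,G,B,C] q_used=0 → run D
t=15: queue=[D,F,H,G,B,C] q_used=1 → run D
t=16: queue=[D,F,H,G,B,C] q_used=2 → run D
t=17: queue=[F,H,G,B,C] q_used=0 → run F
t=18: queue=[F,H,G,B,C] q_used=1 → run F
t=19: queue=[F,H,G,B,C] q_used=2 → run F
t=20: queue=[H,G,B,C] q_used=0 → run H
t=21: queue=[H,G,B,C] q_used=1 → run H
t=22: queue=[H,G,B,C] q_used=2 → run H
t=23: queue=[G,B,C,H] q_used=0 → run G
t=24: queue=[G,B,C,H] q_used=1 → run G
t=25: queue=[G,B,C,H] q_used=2 → run G
t=26: queue=[B,C,H,G] q_used=0 → run B
t=27: queue=[B,C,H,G] q_used=1 → run B
t=28: queue=[B,C,H,G] q_used=2 → run B
t=29: queue=[C,H,G,B] q_used=0 → run C
t=30: queue=[C,H,G,B] q_used=1 → run C
t=31: queue=[C,H,G,B] q_used=2 → run C
t=32: queue=[H,G,B,C] q_used=0 → run H
t=33: queue=[H,G,B,C] q_used=1 → run H
t=34: queue=[H,G,B,C] q_used=2 → run H
t=35: queue=[G,B,C,H] q_used=0 → run G
t=36: queue=[G,B,C,H] q_used=1 → run G
t=37: queue=[G,B,C,H] q_used=2 → run G
t=38: queue=[B,C,H,G] q_used=0 → run B
t=39: queue=[C,H,G] q_used=0 → run C
t=40: queue=[H,G] q_used=0 → run H
t=41: queue=[H,G] q_used=1 → run H
t=42: queue=[G] q_used=0 → run G
t=43: (idle)
t=44: (idle)
t=45: (idle)
t=46: (idle)
t=47: (idle)
t=48: (idle)
t=49: (idle)

context switches = 17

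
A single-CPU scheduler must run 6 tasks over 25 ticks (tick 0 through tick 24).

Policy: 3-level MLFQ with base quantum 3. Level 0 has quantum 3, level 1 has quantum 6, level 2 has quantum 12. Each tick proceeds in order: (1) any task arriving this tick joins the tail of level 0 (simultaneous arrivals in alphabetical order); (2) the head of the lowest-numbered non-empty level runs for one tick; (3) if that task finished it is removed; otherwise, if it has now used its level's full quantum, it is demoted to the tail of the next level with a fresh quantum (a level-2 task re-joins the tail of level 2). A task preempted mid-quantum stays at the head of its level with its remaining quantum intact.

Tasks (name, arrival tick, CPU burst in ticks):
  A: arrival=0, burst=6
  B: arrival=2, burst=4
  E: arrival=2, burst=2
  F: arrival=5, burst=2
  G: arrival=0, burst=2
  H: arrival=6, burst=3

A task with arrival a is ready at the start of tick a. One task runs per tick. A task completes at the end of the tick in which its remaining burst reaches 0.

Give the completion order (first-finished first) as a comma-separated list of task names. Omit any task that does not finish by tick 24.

completion order = G, E, F, H, A, B

t=0: L0/L1/L2 = AG/-/- → run A
t=1: L0/L1/L2 = AG/-/- → run A
t=2: L0/L1/L2 = AGBE/-/- → run A
t=3: L0/L1/L2 = GBE/A/- → run G
t=4: L0/L1/L2 = GBE/A/- → run G
t=5: L0/L1/L2 = BEF/A/- → run B
t=6: L0/L1/L2 = BEFH/A/- → run B
t=7: L0/L1/L2 = BEFH/A/- → run B
t=8: L0/L1/L2 = EFH/AB/- → run E
t=9: L0/L1/L2 = EFH/AB/- → run E
t=10: L0/L1/L2 = FH/AB/- → run F
t=11: L0/L1/L2 = FH/AB/- → run F
t=12: L0/L1/L2 = H/AB/- → run H
t=13: L0/L1/L2 = H/AB/- → run H
t=14: L0/L1/L2 = H/AB/- → run H
t=15: L0/L1/L2 = -/AB/- → run A
t=16: L0/L1/L2 = -/AB/- → run A
t=17: L0/L1/L2 = -/AB/- → run A
t=18: L0/L1/L2 = -/B/- → run B
t=19: (idle)
t=20: (idle)
t=21: (idle)
t=22: (idle)
t=23: (idle)
t=24: (idle)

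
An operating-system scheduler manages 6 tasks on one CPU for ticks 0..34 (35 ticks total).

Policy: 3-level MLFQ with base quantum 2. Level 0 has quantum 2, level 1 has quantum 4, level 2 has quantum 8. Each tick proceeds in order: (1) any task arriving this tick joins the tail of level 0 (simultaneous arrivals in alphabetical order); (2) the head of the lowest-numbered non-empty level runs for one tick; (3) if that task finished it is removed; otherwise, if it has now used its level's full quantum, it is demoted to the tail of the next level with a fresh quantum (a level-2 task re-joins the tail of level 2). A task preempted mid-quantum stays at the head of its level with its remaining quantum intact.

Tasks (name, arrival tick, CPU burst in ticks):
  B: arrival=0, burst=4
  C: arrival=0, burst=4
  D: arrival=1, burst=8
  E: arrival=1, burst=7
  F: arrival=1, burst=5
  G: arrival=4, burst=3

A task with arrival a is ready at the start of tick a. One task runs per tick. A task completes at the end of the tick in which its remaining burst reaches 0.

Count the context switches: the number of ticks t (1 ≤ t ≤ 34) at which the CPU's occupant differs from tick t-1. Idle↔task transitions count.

context switches = 14

t=0: L0/L1/L2 = BC/-/- → run B
t=1: L0/L1/L2 = BCDEF/-/- → run B
t=2: L0/L1/L2 = CDEF/B/- → run C
t=3: L0/L1/L2 = CDEF/B/- → run C
t=4: L0/L1/L2 = DEFG/BC/- → run D
t=5: L0/L1/L2 = DEFG/BC/- → run D
t=6: L0/L1/L2 = EFG/BCD/- → run E
t=7: L0/L1/L2 = EFG/BCD/- → run E
t=8: L0/L1/L2 = FG/BCDE/- → run F
t=9: L0/L1/L2 = FG/BCDE/- → run F
t=10: L0/L1/L2 = G/BCDEF/- → run G
t=11: L0/L1/L2 = G/BCDEF/- → run G
t=12: L0/L1/L2 = -/BCDEFG/- → run B
t=13: L0/L1/L2 = -/BCDEFG/- → run B
t=14: L0/L1/L2 = -/CDEFG/- → run C
t=15: L0/L1/L2 = -/CDEFG/- → run C
t=16: L0/L1/L2 = -/DEFG/- → run D
t=17: L0/L1/L2 = -/DEFG/- → run D
t=18: L0/L1/L2 = -/DEFG/- → run D
t=19: L0/L1/L2 = -/DEFG/- → run D
t=20: L0/L1/L2 = -/EFG/D → run E
t=21: L0/L1/L2 = -/EFG/D → run E
t=22: L0/L1/L2 = -/EFG/D → run E
t=23: L0/L1/L2 = -/EFG/D → run E
t=24: L0/L1/L2 = -/FG/DE → run F
t=25: L0/L1/L2 = -/FG/DE → run F
t=26: L0/L1/L2 = -/FG/DE → run F
t=27: L0/L1/L2 = -/G/DE → run G
t=28: L0/L1/L2 = -/-/DE → run D
t=29: L0/L1/L2 = -/-/DE → run D
t=30: L0/L1/L2 = -/-/E → run E
t=31: (idle)
t=32: (idle)
t=33: (idle)
t=34: (idle)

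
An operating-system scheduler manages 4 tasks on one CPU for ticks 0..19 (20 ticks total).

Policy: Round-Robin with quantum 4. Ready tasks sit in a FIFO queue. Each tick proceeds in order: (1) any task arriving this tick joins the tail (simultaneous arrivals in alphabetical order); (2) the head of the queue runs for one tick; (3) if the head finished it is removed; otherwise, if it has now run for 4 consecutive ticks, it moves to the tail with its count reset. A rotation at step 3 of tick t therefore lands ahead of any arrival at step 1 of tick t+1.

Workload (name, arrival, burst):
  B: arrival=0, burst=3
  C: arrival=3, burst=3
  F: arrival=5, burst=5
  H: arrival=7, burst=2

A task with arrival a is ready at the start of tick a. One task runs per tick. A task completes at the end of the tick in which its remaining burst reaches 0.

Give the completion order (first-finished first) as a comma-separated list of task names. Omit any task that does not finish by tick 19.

completion order = B, C, H, F

t=0: queue=[B] q_used=0 → run B
t=1: queue=[B] q_used=1 → run B
t=2: queue=[B] q_used=2 → run B
t=3: queue=[C] q_used=0 → run C
t=4: queue=[C] q_used=1 → run C
t=5: queue=[C,F] q_used=2 → run C
t=6: queue=[F] q_used=0 → run F
t=7: queue=[F,H] q_used=1 → run F
t=8: queue=[F,H] q_used=2 → run F
t=9: queue=[F,H] q_used=3 → run F
t=10: queue=[H,F] q_used=0 → run H
t=11: queue=[H,F] q_used=1 → run H
t=12: queue=[F] q_used=0 → run F
t=13: (idle)
t=14: (idle)
t=15: (idle)
t=16: (idle)
t=17: (idle)
t=18: (idle)
t=19: (idle)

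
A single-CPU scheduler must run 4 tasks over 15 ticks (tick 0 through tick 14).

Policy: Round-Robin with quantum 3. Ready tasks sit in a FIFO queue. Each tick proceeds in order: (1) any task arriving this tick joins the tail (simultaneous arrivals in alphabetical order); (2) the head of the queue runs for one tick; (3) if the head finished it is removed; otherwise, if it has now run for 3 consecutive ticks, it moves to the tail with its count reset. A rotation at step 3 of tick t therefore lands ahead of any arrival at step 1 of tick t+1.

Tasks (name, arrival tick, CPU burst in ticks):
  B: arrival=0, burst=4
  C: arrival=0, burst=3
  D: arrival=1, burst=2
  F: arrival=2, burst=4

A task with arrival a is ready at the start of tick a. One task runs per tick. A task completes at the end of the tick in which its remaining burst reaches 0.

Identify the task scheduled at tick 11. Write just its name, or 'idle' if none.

running at tick 11 = B

t=0: queue=[B,C] q_used=0 → run B
t=1: queue=[B,C,D] q_used=1 → run B
t=2: queue=[B,C,D,F] q_used=2 → run B
t=3: queue=[C,D,F,B] q_used=0 → run C
t=4: queue=[C,D,F,B] q_used=1 → run C
t=5: queue=[C,D,F,B] q_used=2 → run C
t=6: queue=[D,F,B] q_used=0 → run D
t=7: queue=[D,F,B] q_used=1 → run D
t=8: queue=[F,B] q_used=0 → run F
t=9: queue=[F,B] q_used=1 → run F
t=10: queue=[F,B] q_used=2 → run F
t=11: queue=[B,F] q_used=0 → run B
t=12: queue=[F] q_used=0 → run F
t=13: (idle)
t=14: (idle)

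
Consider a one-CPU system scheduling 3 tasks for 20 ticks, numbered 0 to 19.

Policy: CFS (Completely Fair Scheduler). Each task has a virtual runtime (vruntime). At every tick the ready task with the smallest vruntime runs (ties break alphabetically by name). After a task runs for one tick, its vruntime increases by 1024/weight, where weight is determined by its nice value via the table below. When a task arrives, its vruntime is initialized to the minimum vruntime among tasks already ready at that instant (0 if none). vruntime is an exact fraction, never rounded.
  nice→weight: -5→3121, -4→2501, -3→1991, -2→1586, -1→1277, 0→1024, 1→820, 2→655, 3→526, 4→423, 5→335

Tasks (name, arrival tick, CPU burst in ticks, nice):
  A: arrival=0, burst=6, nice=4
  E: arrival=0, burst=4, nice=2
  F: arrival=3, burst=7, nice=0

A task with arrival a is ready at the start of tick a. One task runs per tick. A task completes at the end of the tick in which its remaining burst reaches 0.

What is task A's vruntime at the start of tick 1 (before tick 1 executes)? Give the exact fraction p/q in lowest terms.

t=0: vr[A=0 E=0] → run A
t=1: vr[A=1024/423 E=0] → run E
t=2: vr[A=1024/423 E=1024/655] → run E
t=3: vr[A=1024/423 E=2048/655 F=1024/423] → run A
t=4: vr[A=2048/423 E=2048/655 F=1024/423] → run F
t=5: vr[A=2048/423 E=2048/655 F=1447/423] → run E
t=6: vr[A=2048/423 E=3072/655 F=1447/423] → run F
t=7: vr[A=2048/423 E=3072/655 F=1870/423] → run F
t=8: vr[A=2048/423 E=3072/655 F=2293/423] → run E
t=9: vr[A=2048/423 F=2293/423] → run A
t=10: vr[A=1024/141 F=2293/423] → run F
t=11: vr[A=1024/141 F=2716/423] → run F
t=12: vr[A=1024/141 F=3139/423] → run A
t=13: vr[A=4096/423 F=3139/423] → run F
t=14: vr[A=4096/423 F=3562/423] → run F
t=15: vr[A=4096/423] → run A
t=16: vr[A=5120/423] → run A
t=17: (idle)
t=18: (idle)
t=19: (idle)

vruntime(A, start of tick 1) = 1024/423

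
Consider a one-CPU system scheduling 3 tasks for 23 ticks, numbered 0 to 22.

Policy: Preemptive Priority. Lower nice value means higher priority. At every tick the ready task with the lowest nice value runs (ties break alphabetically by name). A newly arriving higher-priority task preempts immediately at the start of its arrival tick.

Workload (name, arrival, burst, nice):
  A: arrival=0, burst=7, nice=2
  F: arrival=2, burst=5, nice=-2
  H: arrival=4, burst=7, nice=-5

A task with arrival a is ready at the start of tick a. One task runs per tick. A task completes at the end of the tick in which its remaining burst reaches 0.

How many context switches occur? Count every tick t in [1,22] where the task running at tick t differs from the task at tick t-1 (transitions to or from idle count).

context switches = 5

t=0: ready={A} → run A
t=1: ready={A} → run A
t=2: ready={A,F} → run F
t=3: ready={A,F} → run F
t=4: ready={A,F,H} → run H
t=5: ready={A,F,H} → run H
t=6: ready={A,F,H} → run H
t=7: ready={A,F,H} → run H
t=8: ready={A,F,H} → run H
t=9: ready={A,F,H} → run H
t=10: ready={A,F,H} → run H
t=11: ready={A,F} → run F
t=12: ready={A,F} → run F
t=13: ready={A,F} → run F
t=14: ready={A} → run A
t=15: ready={A} → run A
t=16: ready={A} → run A
t=17: ready={A} → run A
t=18: ready={A} → run A
t=19: (idle)
t=20: (idle)
t=21: (idle)
t=22: (idle)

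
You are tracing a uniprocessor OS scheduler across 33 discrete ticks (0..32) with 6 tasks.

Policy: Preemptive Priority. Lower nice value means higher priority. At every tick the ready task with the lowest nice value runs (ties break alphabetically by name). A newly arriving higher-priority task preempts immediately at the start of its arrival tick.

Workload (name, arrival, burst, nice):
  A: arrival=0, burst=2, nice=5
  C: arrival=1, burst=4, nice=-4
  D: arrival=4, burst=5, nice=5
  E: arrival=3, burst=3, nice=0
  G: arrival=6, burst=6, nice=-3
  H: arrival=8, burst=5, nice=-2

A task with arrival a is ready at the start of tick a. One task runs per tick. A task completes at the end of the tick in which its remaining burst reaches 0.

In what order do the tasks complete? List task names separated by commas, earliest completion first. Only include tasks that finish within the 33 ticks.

t=0: ready={A} → run A
t=1: ready={A,C} → run C
t=2: ready={A,C} → run C
t=3: ready={A,C,E} → run C
t=4: ready={A,C,D,E} → run C
t=5: ready={A,D,E} → run E
t=6: ready={A,D,E,G} → run G
t=7: ready={A,D,E,G} → run G
t=8: ready={A,D,E,G,H} → run G
t=9: ready={A,D,E,G,H} → run G
t=10: ready={A,D,E,G,H} → run G
t=11: ready={A,D,E,G,H} → run G
t=12: ready={A,D,E,H} → run H
t=13: ready={A,D,E,H} → run H
t=14: ready={A,D,E,H} → run H
t=15: ready={A,D,E,H} → run H
t=16: ready={A,D,E,H} → run H
t=17: ready={A,D,E} → run E
t=18: ready={A,D,E} → run E
t=19: ready={A,D} → run A
t=20: ready={D} → run D
t=21: ready={D} → run D
t=22: ready={D} → run D
t=23: ready={D} → run D
t=24: ready={D} → run D
t=25: (idle)
t=26: (idle)
t=27: (idle)
t=28: (idle)
t=29: (idle)
t=30: (idle)
t=31: (idle)
t=32: (idle)

completion order = C, G, H, E, A, D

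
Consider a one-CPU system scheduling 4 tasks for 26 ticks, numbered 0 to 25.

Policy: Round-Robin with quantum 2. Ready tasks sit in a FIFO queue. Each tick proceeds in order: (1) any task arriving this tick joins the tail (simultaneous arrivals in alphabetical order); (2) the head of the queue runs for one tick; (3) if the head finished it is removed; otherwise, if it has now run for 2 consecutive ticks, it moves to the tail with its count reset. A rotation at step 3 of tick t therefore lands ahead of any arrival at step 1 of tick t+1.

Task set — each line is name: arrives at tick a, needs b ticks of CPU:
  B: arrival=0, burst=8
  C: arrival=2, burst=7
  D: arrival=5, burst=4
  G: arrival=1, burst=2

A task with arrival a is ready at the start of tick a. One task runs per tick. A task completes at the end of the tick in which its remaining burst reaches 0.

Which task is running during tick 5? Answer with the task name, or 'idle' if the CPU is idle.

t=0: queue=[B] q_used=0 → run B
t=1: queue=[B,G] q_used=1 → run B
t=2: queue=[G,B,C] q_used=0 → run G
t=3: queue=[G,B,C] q_used=1 → run G
t=4: queue=[B,C] q_used=0 → run B
t=5: queue=[B,C,D] q_used=1 → run B
t=6: queue=[C,D,B] q_used=0 → run C
t=7: queue=[C,D,B] q_used=1 → run C
t=8: queue=[D,B,C] q_used=0 → run D
t=9: queue=[D,B,C] q_used=1 → run D
t=10: queue=[B,C,D] q_used=0 → run B
t=11: queue=[B,C,D] q_used=1 → run B
t=12: queue=[C,D,B] q_used=0 → run C
t=13: queue=[C,D,B] q_used=1 → run C
t=14: queue=[D,B,C] q_used=0 → run D
t=15: queue=[D,B,C] q_used=1 → run D
t=16: queue=[B,C] q_used=0 → run B
t=17: queue=[B,C] q_used=1 → run B
t=18: queue=[C] q_used=0 → run C
t=19: queue=[C] q_used=1 → run C
t=20: queue=[C] q_used=0 → run C
t=21: (idle)
t=22: (idle)
t=23: (idle)
t=24: (idle)
t=25: (idle)

running at tick 5 = B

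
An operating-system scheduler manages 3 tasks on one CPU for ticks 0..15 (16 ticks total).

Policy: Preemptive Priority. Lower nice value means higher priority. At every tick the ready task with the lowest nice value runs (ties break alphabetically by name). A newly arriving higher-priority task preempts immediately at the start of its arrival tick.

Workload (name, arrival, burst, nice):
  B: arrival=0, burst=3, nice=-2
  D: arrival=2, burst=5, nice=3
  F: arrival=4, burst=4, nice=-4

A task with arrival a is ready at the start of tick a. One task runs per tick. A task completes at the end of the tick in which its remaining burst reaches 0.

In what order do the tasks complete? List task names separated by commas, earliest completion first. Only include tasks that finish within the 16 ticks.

completion order = B, F, D

t=0: ready={B} → run B
t=1: ready={B} → run B
t=2: ready={B,D} → run B
t=3: ready={D} → run D
t=4: ready={D,F} → run F
t=5: ready={D,F} → run F
t=6: ready={D,F} → run F
t=7: ready={D,F} → run F
t=8: ready={D} → run D
t=9: ready={D} → run D
t=10: ready={D} → run D
t=11: ready={D} → run D
t=12: (idle)
t=13: (idle)
t=14: (idle)
t=15: (idle)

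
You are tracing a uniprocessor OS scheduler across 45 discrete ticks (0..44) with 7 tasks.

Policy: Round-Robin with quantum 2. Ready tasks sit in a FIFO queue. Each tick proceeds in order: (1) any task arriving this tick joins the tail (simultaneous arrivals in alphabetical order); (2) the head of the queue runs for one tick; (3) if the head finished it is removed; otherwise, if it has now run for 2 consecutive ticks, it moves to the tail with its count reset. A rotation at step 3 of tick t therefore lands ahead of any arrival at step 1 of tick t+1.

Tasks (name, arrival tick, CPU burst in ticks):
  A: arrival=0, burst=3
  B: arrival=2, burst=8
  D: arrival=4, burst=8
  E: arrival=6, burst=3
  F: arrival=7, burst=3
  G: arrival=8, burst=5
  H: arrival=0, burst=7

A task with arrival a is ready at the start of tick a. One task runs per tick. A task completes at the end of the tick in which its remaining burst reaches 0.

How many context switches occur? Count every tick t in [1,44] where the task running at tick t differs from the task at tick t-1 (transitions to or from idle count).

context switches = 21

t=0: queue=[A,H] q_used=0 → run A
t=1: queue=[A,H] q_used=1 → run A
t=2: queue=[H,A,B] q_used=0 → run H
t=3: queue=[H,A,B] q_used=1 → run H
t=4: queue=[A,B,H,D] q_used=0 → run A
t=5: queue=[B,H,D] q_used=0 → run B
t=6: queue=[B,H,D,E] q_used=1 → run B
t=7: queue=[H,D,E,B,F] q_used=0 → run H
t=8: queue=[H,D,E,B,F,G] q_used=1 → run H
t=9: queue=[D,E,B,F,G,H] q_used=0 → run D
t=10: queue=[D,E,B,F,G,H] q_used=1 → run D
t=11: queue=[E,B,F,G,H,D] q_used=0 → run E
t=12: queue=[E,B,F,G,H,D] q_used=1 → run E
t=13: queue=[B,F,G,H,D,E] q_used=0 → run B
t=14: queue=[B,F,G,H,D,E] q_used=1 → run B
t=15: queue=[F,G,H,D,E,B] q_used=0 → run F
t=16: queue=[F,G,H,D,E,B] q_used=1 → run F
t=17: queue=[G,H,D,E,B,F] q_used=0 → run G
t=18: queue=[G,H,D,E,B,F] q_used=1 → run G
t=19: queue=[H,D,E,B,F,G] q_used=0 → run H
t=20: queue=[H,D,E,B,F,G] q_used=1 → run H
t=21: queue=[D,E,B,F,G,H] q_used=0 → run D
t=22: queue=[D,E,B,F,G,H] q_used=1 → run D
t=23: queue=[E,B,F,G,H,D] q_used=0 → run E
t=24: queue=[B,F,G,H,D] q_used=0 → run B
t=25: queue=[B,F,G,H,D] q_used=1 → run B
t=26: queue=[F,G,H,D,B] q_used=0 → run F
t=27: queue=[G,H,D,B] q_used=0 → run G
t=28: queue=[G,H,D,B] q_used=1 → run G
t=29: queue=[H,D,B,G] q_used=0 → run H
t=30: queue=[D,B,G] q_used=0 → run D
t=31: queue=[D,B,G] q_used=1 → run D
t=32: queue=[B,G,D] q_used=0 → run B
t=33: queue=[B,G,D] q_used=1 → run B
t=34: queue=[G,D] q_used=0 → run G
t=35: queue=[D] q_used=0 → run D
t=36: queue=[D] q_used=1 → run D
t=37: (idle)
t=38: (idle)
t=39: (idle)
t=40: (idle)
t=41: (idle)
t=42: (idle)
t=43: (idle)
t=44: (idle)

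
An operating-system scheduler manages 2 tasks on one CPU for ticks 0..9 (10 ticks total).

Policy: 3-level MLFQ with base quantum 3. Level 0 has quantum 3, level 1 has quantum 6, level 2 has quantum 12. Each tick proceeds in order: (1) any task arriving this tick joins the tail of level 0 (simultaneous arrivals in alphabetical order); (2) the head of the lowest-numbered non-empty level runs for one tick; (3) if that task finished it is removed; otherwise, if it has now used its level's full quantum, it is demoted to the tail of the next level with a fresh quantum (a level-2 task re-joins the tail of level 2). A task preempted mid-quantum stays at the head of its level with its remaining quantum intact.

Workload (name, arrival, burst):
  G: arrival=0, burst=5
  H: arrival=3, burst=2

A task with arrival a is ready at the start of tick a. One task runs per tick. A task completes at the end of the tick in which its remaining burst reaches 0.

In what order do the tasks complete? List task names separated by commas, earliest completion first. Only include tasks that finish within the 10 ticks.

completion order = H, G

t=0: L0/L1/L2 = G/-/- → run G
t=1: L0/L1/L2 = G/-/- → run G
t=2: L0/L1/L2 = G/-/- → run G
t=3: L0/L1/L2 = H/G/- → run H
t=4: L0/L1/L2 = H/G/- → run H
t=5: L0/L1/L2 = -/G/- → run G
t=6: L0/L1/L2 = -/G/- → run G
t=7: (idle)
t=8: (idle)
t=9: (idle)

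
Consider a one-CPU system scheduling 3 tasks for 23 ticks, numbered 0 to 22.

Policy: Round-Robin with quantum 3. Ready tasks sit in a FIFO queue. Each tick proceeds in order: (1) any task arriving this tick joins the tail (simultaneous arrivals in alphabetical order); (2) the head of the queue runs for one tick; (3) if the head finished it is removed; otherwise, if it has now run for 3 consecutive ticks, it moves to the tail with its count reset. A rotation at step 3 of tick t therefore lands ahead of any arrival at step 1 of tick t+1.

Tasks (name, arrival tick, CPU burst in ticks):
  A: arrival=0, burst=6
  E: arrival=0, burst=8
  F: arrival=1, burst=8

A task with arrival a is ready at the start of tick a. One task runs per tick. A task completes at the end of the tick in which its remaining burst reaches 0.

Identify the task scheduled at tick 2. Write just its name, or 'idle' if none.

t=0: queue=[A,E] q_used=0 → run A
t=1: queue=[A,E,F] q_used=1 → run A
t=2: queue=[A,E,F] q_used=2 → run A
t=3: queue=[E,F,A] q_used=0 → run E
t=4: queue=[E,F,A] q_used=1 → run E
t=5: queue=[E,F,A] q_used=2 → run E
t=6: queue=[F,A,E] q_used=0 → run F
t=7: queue=[F,A,E] q_used=1 → run F
t=8: queue=[F,A,E] q_used=2 → run F
t=9: queue=[A,E,F] q_used=0 → run A
t=10: queue=[A,E,F] q_used=1 → run A
t=11: queue=[A,E,F] q_used=2 → run A
t=12: queue=[E,F] q_used=0 → run E
t=13: queue=[E,F] q_used=1 → run E
t=14: queue=[E,F] q_used=2 → run E
t=15: queue=[F,E] q_used=0 → run F
t=16: queue=[F,E] q_used=1 → run F
t=17: queue=[F,E] q_used=2 → run F
t=18: queue=[E,F] q_used=0 → run E
t=19: queue=[E,F] q_used=1 → run E
t=20: queue=[F] q_used=0 → run F
t=21: queue=[F] q_used=1 → run F
t=22: (idle)

running at tick 2 = A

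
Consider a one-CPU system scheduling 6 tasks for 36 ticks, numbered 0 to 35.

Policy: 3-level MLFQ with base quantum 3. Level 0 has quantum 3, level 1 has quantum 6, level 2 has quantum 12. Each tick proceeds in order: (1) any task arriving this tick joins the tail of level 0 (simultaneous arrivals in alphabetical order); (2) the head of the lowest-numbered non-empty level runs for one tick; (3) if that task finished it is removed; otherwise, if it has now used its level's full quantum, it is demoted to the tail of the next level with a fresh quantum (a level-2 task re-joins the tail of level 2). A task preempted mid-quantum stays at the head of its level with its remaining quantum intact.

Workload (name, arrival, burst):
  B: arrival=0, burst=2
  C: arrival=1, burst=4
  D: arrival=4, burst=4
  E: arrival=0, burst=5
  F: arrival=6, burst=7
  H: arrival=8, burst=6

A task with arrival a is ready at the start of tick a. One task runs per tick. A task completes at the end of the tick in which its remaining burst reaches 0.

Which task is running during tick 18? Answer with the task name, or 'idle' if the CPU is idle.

running at tick 18 = E

t=0: L0/L1/L2 = BE/-/- → run B
t=1: L0/L1/L2 = BEC/-/- → run B
t=2: L0/L1/L2 = EC/-/- → run E
t=3: L0/L1/L2 = EC/-/- → run E
t=4: L0/L1/L2 = ECD/-/- → run E
t=5: L0/L1/L2 = CD/E/- → run C
t=6: L0/L1/L2 = CDF/E/- → run C
t=7: L0/L1/L2 = CDF/E/- → run C
t=8: L0/L1/L2 = DFH/EC/- → run D
t=9: L0/L1/L2 = DFH/EC/- → run D
t=10: L0/L1/L2 = DFH/EC/- → run D
t=11: L0/L1/L2 = FH/ECD/- → run F
t=12: L0/L1/L2 = FH/ECD/- → run F
t=13: L0/L1/L2 = FH/ECD/- → run F
t=14: L0/L1/L2 = H/ECDF/- → run H
t=15: L0/L1/L2 = H/ECDF/- → run H
t=16: L0/L1/L2 = H/ECDF/- → run H
t=17: L0/L1/L2 = -/ECDFH/- → run E
t=18: L0/L1/L2 = -/ECDFH/- → run E
t=19: L0/L1/L2 = -/CDFH/- → run C
t=20: L0/L1/L2 = -/DFH/- → run D
t=21: L0/L1/L2 = -/FH/- → run F
t=22: L0/L1/L2 = -/FH/- → run F
t=23: L0/L1/L2 = -/FH/- → run F
t=24: L0/L1/L2 = -/FH/- → run F
t=25: L0/L1/L2 = -/H/- → run H
t=26: L0/L1/L2 = -/H/- → run H
t=27: L0/L1/L2 = -/H/- → run H
t=28: (idle)
t=29: (idle)
t=30: (idle)
t=31: (idle)
t=32: (idle)
t=33: (idle)
t=34: (idle)
t=35: (idle)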